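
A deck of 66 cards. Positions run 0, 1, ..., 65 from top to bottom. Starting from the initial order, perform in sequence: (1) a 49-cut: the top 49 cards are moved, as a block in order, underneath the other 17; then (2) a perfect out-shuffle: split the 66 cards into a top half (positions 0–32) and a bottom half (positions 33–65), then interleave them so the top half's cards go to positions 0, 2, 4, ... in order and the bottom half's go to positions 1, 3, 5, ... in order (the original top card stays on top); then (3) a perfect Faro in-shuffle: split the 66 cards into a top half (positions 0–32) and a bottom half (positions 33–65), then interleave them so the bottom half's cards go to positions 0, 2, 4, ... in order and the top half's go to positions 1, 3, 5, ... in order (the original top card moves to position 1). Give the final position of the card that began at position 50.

5

Track the card from position 50 forward through each operation:
  after op 1 (cut 49): 50 → 1
  after op 2 (out-shuffle): 1 → 2
  after op 3 (in-shuffle): 2 → 5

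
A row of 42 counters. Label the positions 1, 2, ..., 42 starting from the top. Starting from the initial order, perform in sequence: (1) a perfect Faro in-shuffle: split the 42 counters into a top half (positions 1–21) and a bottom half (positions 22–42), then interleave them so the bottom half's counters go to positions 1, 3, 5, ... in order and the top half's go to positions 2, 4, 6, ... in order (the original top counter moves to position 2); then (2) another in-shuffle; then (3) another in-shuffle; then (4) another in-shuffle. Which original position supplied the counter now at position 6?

38

Undo the operations in reverse order, starting from position 6:
  undo op 4 (in-shuffle, from top half): 6 ← 3
  undo op 3 (in-shuffle, from bottom half): 3 ← 23
  undo op 2 (in-shuffle, from bottom half): 23 ← 33
  undo op 1 (in-shuffle, from bottom half): 33 ← 38
So the counter at position 6 came from original position 38.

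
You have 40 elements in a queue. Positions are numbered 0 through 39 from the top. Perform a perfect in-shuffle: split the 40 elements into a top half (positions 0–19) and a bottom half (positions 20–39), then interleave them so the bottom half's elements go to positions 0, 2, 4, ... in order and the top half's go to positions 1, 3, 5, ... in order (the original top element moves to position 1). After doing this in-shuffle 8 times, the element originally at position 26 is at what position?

23

Track the element's position through each in-shuffle:
26 → 12 → 25 → 10 → 21 → 2 → 5 → 11 → 23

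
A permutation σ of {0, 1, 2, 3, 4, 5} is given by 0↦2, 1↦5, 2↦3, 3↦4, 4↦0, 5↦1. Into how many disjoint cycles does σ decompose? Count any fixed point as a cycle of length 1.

Cycle decomposition: (0 2 3 4) (1 5).
2 cycles.

2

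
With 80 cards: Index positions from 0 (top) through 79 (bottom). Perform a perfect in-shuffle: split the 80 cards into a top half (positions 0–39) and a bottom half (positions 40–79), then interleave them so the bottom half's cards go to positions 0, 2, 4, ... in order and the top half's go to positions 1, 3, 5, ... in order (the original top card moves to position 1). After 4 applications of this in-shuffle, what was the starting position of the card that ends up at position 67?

64

Work backwards from position 67, undoing one in-shuffle at a time:
67 ← 33 ← 16 ← 48 ← 64
So the card now at position 67 started at position 64.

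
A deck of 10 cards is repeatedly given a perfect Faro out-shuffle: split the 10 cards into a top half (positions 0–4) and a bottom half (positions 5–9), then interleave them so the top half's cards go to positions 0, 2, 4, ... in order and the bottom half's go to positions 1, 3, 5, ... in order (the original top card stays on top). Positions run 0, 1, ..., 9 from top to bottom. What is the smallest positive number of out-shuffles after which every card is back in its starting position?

The out-shuffle permutes the 10 positions with cycle lengths [1, 1, 2, 6].
Every card is home exactly when every cycle has completed a whole number of laps, i.e. after lcm(1, 2, 6) = 6 out-shuffles.

6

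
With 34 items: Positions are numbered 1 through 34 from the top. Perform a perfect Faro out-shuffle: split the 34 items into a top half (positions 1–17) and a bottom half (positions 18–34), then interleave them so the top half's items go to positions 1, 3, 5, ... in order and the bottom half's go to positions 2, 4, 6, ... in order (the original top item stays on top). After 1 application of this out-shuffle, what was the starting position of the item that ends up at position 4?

19

Work backwards from position 4, undoing one out-shuffle at a time:
4 ← 19
So the item now at position 4 started at position 19.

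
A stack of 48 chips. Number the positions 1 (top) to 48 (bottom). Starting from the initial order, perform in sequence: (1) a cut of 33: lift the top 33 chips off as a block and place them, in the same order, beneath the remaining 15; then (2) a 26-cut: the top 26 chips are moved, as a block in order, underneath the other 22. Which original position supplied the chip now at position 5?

Undo the operations in reverse order, starting from position 5:
  undo op 2 (cut 26): 5 ← 31
  undo op 1 (cut 33): 31 ← 16
So the chip at position 5 came from original position 16.

16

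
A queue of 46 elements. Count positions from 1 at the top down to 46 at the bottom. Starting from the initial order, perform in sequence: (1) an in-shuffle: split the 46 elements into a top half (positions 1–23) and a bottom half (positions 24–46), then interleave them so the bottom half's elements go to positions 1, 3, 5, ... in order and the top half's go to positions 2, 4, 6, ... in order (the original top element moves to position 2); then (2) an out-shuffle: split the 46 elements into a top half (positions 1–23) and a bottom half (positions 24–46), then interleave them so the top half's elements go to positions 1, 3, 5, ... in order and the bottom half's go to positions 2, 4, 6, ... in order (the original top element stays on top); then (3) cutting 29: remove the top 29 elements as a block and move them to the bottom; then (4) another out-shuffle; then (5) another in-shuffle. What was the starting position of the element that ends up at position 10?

43

Undo the operations in reverse order, starting from position 10:
  undo op 5 (in-shuffle, from top half): 10 ← 5
  undo op 4 (out-shuffle, from top half): 5 ← 3
  undo op 3 (cut 29): 3 ← 32
  undo op 2 (out-shuffle, from bottom half): 32 ← 39
  undo op 1 (in-shuffle, from bottom half): 39 ← 43
So the element at position 10 came from original position 43.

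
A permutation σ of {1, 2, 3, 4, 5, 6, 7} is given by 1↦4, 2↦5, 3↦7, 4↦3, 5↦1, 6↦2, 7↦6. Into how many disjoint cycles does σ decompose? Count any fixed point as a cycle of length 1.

1

Cycle decomposition: (1 4 3 7 6 2 5).
1 cycle.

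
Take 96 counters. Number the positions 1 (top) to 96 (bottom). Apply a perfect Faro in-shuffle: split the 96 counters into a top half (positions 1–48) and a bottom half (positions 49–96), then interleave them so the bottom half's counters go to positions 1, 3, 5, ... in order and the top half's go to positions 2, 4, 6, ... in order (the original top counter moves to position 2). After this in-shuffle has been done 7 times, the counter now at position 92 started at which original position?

28

Work backwards from position 92, undoing one in-shuffle at a time:
92 ← 46 ← 23 ← 60 ← 30 ← 15 ← 56 ← 28
So the counter now at position 92 started at position 28.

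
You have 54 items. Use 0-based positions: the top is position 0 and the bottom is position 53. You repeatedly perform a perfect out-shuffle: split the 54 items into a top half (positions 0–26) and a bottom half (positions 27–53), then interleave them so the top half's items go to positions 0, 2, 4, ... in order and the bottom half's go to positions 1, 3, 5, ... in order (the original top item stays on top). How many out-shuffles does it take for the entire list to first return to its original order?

The out-shuffle permutes the 54 positions with cycle lengths [1, 1, 52].
Every item is home exactly when every cycle has completed a whole number of laps, i.e. after lcm(1, 52) = 52 out-shuffles.

52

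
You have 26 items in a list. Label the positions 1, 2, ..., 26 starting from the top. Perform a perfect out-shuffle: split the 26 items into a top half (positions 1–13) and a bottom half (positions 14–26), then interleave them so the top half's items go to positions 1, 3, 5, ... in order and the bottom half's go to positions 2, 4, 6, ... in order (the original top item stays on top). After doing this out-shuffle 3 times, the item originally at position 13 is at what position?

22

Track the item's position through each out-shuffle:
13 → 25 → 24 → 22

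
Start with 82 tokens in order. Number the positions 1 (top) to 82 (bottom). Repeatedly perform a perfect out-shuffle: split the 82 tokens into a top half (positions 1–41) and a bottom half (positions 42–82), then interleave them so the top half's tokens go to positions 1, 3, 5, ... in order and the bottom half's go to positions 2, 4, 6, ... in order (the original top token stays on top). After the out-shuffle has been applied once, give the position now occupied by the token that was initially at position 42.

2

Track the token's position through each out-shuffle:
42 → 2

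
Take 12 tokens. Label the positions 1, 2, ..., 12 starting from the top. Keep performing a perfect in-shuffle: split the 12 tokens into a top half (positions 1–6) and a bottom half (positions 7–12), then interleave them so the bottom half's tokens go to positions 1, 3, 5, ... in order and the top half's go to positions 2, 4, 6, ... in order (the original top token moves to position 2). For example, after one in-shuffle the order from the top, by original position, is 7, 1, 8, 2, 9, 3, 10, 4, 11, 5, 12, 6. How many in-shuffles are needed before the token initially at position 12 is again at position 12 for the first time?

12

Follow position 12 under repeated in-shuffles:
12 → 11 → 9 → 5 → 10 → 7 → 1 → 2 → 4 → 8 → 3 → 6 → 12
It first returns after 12 in-shuffles.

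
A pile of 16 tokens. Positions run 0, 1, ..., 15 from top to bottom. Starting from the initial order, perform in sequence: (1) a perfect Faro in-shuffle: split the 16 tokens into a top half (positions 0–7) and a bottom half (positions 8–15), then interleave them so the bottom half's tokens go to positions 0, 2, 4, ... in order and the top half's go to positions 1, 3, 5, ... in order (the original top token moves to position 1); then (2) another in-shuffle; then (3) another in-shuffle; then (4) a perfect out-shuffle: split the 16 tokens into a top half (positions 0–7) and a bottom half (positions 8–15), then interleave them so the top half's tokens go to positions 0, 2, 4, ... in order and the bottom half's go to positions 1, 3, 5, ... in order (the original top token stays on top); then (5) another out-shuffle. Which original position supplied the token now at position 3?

7

Undo the operations in reverse order, starting from position 3:
  undo op 5 (out-shuffle, from bottom half): 3 ← 9
  undo op 4 (out-shuffle, from bottom half): 9 ← 12
  undo op 3 (in-shuffle, from bottom half): 12 ← 14
  undo op 2 (in-shuffle, from bottom half): 14 ← 15
  undo op 1 (in-shuffle, from top half): 15 ← 7
So the token at position 3 came from original position 7.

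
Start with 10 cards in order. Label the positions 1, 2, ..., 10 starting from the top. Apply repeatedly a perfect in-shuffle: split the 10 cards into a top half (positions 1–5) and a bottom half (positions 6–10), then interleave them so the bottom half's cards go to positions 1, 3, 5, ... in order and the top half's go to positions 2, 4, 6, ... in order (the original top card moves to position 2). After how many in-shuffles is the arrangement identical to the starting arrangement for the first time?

10

The in-shuffle permutes the 10 positions with cycle lengths [10].
Every card is home exactly when every cycle has completed a whole number of laps, i.e. after lcm(10) = 10 in-shuffles.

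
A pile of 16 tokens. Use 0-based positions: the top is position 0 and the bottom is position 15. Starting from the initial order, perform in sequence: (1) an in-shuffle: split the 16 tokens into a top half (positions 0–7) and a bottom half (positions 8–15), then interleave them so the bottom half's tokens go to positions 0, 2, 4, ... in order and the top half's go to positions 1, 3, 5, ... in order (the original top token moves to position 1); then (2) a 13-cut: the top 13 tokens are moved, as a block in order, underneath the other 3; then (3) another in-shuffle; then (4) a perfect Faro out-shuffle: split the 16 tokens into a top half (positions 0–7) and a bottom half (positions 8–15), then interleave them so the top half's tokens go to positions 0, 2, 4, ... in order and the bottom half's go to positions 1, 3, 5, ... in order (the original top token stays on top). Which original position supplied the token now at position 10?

Undo the operations in reverse order, starting from position 10:
  undo op 4 (out-shuffle, from top half): 10 ← 5
  undo op 3 (in-shuffle, from top half): 5 ← 2
  undo op 2 (cut 13): 2 ← 15
  undo op 1 (in-shuffle, from top half): 15 ← 7
So the token at position 10 came from original position 7.

7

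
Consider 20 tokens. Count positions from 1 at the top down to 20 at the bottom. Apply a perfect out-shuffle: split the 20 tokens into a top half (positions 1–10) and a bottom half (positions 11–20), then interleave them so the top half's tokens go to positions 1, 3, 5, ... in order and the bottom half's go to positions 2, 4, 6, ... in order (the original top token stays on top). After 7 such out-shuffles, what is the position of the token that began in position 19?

6

Track the token's position through each out-shuffle:
19 → 18 → 16 → 12 → 4 → 7 → 13 → 6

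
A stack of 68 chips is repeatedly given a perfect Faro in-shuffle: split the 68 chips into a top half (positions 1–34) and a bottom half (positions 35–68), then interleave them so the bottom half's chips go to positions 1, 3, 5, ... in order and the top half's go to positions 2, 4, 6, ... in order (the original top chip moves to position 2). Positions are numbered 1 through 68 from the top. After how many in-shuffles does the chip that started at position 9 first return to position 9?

11

Follow position 9 under repeated in-shuffles:
9 → 18 → 36 → 3 → 6 → 12 → 24 → 48 → 27 → 54 → 39 → 9
It first returns after 11 in-shuffles.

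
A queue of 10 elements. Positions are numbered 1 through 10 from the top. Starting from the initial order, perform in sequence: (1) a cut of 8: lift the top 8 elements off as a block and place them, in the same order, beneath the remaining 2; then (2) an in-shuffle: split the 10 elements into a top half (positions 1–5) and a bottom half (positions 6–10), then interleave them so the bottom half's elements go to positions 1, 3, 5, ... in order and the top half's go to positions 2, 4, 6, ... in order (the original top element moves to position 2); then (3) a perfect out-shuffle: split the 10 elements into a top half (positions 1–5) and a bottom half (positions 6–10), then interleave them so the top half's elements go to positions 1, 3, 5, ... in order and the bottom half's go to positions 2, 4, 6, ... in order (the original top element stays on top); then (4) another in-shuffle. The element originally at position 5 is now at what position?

Track the element from position 5 forward through each operation:
  after op 1 (cut 8): 5 → 7
  after op 2 (in-shuffle): 7 → 3
  after op 3 (out-shuffle): 3 → 5
  after op 4 (in-shuffle): 5 → 10

10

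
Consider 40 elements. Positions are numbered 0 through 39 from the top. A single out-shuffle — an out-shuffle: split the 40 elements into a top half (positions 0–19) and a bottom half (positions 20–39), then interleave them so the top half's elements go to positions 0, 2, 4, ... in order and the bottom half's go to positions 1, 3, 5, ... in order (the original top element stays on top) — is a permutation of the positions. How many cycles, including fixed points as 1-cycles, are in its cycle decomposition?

6

Trace each unvisited position around until it returns:
(0) (1 2 4 8 16 32 ... len 12) (3 6 12 24 9 18 ... len 12) (7 14 28 17 34 29 ... len 12) (13 26) (39)
6 cycles in total.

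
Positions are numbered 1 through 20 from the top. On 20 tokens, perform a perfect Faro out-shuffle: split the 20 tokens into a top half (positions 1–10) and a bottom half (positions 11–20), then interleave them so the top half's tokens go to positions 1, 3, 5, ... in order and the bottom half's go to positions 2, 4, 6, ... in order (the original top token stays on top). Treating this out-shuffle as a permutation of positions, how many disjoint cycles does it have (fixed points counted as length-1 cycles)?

Trace each unvisited position around until it returns:
(1) (2 3 5 9 17 14 ... len 18) (20)
3 cycles in total.

3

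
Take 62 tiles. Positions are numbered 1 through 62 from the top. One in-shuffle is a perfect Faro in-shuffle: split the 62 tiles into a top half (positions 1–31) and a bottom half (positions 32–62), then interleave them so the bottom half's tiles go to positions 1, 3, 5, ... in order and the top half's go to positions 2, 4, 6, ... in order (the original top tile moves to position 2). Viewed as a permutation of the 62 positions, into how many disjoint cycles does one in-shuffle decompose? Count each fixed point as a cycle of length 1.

12

Trace each unvisited position around until it returns:
(1 2 4 8 16 32) (3 6 12 24 48 33) (5 10 20 40 17 34) (7 14 28 56 49 35) (9 18 36) (11 22 44 25 50 37) (13 26 52 41 19 38) (15 30 60 57 51 39) ... plus 4 more
12 cycles in total.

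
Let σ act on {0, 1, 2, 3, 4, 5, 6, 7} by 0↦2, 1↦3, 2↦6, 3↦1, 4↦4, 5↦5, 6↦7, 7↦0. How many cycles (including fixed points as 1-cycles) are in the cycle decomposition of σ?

4

Cycle decomposition: (0 2 6 7) (1 3) (4) (5).
4 cycles.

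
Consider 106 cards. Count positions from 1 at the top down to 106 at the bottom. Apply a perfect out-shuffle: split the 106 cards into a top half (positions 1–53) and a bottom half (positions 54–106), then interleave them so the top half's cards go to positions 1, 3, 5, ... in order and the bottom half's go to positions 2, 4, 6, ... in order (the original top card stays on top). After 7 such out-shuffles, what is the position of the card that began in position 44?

Track the card's position through each out-shuffle:
44 → 87 → 68 → 30 → 59 → 12 → 23 → 45

45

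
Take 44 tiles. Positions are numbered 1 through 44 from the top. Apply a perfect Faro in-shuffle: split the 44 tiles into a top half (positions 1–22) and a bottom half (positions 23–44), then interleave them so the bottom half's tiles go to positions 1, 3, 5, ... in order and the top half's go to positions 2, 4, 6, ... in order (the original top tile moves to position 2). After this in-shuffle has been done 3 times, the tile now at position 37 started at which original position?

44

Work backwards from position 37, undoing one in-shuffle at a time:
37 ← 41 ← 43 ← 44
So the tile now at position 37 started at position 44.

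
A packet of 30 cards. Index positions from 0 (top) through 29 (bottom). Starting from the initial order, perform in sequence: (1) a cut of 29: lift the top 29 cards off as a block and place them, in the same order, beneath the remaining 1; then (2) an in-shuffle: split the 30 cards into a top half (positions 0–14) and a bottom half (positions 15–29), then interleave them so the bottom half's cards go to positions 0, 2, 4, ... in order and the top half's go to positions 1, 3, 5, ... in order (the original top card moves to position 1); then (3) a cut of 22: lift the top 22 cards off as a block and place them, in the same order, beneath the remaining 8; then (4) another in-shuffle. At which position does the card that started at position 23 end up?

22

Track the card from position 23 forward through each operation:
  after op 1 (cut 29): 23 → 24
  after op 2 (in-shuffle): 24 → 18
  after op 3 (cut 22): 18 → 26
  after op 4 (in-shuffle): 26 → 22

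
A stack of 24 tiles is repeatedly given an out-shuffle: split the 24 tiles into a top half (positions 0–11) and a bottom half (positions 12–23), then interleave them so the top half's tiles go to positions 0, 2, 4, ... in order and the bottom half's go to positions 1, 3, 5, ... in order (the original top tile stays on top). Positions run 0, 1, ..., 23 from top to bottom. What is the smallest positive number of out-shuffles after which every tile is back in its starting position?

The out-shuffle permutes the 24 positions with cycle lengths [1, 1, 11, 11].
Every tile is home exactly when every cycle has completed a whole number of laps, i.e. after lcm(1, 11) = 11 out-shuffles.

11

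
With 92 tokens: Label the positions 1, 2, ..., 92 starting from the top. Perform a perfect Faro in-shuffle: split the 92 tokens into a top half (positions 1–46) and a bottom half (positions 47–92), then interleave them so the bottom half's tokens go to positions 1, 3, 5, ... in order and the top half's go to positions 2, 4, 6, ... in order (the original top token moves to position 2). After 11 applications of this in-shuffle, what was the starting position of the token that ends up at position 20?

10

Work backwards from position 20, undoing one in-shuffle at a time:
20 ← 10 ← 5 ← 49 ← 71 ← 82 ← 41 ← 67 ← 80 ← 40 ← 20 ← 10
So the token now at position 20 started at position 10.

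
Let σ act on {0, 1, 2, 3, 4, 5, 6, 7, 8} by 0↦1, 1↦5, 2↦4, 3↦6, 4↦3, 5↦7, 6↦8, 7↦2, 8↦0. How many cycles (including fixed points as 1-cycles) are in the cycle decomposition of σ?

Cycle decomposition: (0 1 5 7 2 4 3 6 8).
1 cycle.

1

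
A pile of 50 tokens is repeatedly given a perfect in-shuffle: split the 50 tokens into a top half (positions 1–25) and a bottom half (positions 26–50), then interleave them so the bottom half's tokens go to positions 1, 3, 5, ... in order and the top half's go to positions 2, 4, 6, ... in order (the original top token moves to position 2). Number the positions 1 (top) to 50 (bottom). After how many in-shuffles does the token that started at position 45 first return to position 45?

Follow position 45 under repeated in-shuffles:
45 → 39 → 27 → 3 → 6 → 12 → 24 → 48 → 45
It first returns after 8 in-shuffles.

8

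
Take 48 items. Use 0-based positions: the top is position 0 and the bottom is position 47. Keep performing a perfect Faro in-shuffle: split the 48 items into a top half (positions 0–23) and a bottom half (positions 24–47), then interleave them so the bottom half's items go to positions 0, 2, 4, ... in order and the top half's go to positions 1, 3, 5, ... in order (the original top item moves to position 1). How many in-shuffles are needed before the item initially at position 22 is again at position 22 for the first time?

21

Follow position 22 under repeated in-shuffles:
22 → 45 → 42 → 36 → 24 → 0 → 1 → 3 → ... → 22 (length 21)
It first returns after 21 in-shuffles.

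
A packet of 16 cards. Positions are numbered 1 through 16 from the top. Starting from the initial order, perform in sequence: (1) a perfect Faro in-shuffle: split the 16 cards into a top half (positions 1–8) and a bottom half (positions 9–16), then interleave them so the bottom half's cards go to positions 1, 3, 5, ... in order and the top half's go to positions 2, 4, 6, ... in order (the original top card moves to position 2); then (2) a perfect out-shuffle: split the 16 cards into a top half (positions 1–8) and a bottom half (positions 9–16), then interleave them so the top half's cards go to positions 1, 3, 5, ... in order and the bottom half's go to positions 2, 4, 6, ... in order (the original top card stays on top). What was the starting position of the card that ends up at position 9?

11

Undo the operations in reverse order, starting from position 9:
  undo op 2 (out-shuffle, from top half): 9 ← 5
  undo op 1 (in-shuffle, from bottom half): 5 ← 11
So the card at position 9 came from original position 11.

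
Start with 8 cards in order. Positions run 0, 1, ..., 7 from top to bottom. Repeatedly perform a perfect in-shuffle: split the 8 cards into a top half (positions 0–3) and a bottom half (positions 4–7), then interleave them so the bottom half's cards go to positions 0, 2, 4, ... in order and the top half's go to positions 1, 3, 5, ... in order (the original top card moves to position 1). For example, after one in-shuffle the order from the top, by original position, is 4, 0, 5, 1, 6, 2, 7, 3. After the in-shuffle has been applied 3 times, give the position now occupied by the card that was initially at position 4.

3

Track the card's position through each in-shuffle:
4 → 0 → 1 → 3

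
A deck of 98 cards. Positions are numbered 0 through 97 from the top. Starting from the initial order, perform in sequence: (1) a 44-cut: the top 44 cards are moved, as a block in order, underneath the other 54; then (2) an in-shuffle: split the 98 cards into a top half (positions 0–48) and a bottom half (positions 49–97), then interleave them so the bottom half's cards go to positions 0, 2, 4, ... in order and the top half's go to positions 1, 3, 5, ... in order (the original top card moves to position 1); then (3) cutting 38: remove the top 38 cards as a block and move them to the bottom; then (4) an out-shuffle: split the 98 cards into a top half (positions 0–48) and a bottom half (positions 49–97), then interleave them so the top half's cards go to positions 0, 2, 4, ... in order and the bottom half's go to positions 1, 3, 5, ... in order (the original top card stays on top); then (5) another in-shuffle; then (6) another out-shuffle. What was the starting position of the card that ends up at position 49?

Undo the operations in reverse order, starting from position 49:
  undo op 6 (out-shuffle, from bottom half): 49 ← 73
  undo op 5 (in-shuffle, from top half): 73 ← 36
  undo op 4 (out-shuffle, from top half): 36 ← 18
  undo op 3 (cut 38): 18 ← 56
  undo op 2 (in-shuffle, from bottom half): 56 ← 77
  undo op 1 (cut 44): 77 ← 23
So the card at position 49 came from original position 23.

23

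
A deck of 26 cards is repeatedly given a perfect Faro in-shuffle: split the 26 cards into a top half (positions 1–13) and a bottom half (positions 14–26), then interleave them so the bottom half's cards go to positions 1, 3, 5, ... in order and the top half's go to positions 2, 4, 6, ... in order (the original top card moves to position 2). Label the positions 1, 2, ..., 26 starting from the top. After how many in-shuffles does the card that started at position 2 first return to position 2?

Follow position 2 under repeated in-shuffles:
2 → 4 → 8 → 16 → 5 → 10 → 20 → 13 → 26 → 25 → 23 → 19 → 11 → 22 → 17 → 7 → 14 → 1 → 2
It first returns after 18 in-shuffles.

18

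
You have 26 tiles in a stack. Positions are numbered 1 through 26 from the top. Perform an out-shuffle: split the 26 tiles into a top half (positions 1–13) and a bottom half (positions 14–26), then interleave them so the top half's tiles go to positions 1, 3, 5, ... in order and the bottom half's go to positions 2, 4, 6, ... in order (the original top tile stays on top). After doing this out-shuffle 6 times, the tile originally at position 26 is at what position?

Position 26 is a fixed point of every out-shuffle, so the tile never moves.

26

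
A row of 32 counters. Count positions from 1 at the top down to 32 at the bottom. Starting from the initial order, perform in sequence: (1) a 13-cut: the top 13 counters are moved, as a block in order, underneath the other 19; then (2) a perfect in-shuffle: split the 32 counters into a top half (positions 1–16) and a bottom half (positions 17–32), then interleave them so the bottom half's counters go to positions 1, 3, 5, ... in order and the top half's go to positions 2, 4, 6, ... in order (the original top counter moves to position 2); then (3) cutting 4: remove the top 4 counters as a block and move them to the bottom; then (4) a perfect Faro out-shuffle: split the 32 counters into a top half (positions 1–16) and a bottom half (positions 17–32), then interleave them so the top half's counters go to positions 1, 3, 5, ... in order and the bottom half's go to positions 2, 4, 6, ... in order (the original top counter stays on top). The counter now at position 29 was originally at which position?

7

Undo the operations in reverse order, starting from position 29:
  undo op 4 (out-shuffle, from top half): 29 ← 15
  undo op 3 (cut 4): 15 ← 19
  undo op 2 (in-shuffle, from bottom half): 19 ← 26
  undo op 1 (cut 13): 26 ← 7
So the counter at position 29 came from original position 7.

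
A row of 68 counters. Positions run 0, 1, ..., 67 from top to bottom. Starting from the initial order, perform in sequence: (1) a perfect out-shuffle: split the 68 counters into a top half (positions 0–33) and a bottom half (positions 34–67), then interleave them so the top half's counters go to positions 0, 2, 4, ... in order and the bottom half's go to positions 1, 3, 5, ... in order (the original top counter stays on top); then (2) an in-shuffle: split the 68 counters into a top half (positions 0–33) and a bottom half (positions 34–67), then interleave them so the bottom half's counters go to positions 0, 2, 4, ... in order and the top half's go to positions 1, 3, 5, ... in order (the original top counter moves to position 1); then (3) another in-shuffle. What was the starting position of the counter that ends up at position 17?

19

Undo the operations in reverse order, starting from position 17:
  undo op 3 (in-shuffle, from top half): 17 ← 8
  undo op 2 (in-shuffle, from bottom half): 8 ← 38
  undo op 1 (out-shuffle, from top half): 38 ← 19
So the counter at position 17 came from original position 19.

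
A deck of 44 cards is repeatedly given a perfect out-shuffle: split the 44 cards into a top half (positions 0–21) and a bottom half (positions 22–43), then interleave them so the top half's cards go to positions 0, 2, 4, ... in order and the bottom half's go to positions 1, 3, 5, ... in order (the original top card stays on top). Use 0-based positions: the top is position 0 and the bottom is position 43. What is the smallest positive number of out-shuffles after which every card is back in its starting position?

14

The out-shuffle permutes the 44 positions with cycle lengths [1, 1, 14, 14, 14].
Every card is home exactly when every cycle has completed a whole number of laps, i.e. after lcm(1, 14) = 14 out-shuffles.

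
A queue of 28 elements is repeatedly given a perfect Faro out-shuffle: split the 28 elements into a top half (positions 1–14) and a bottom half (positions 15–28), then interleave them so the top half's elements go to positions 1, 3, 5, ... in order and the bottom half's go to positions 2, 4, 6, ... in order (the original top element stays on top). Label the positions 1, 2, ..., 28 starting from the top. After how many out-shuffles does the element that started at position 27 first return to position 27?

Follow position 27 under repeated out-shuffles:
27 → 26 → 24 → 20 → 12 → 23 → 18 → 8 → 15 → 2 → 3 → 5 → 9 → 17 → 6 → 11 → 21 → 14 → 27
It first returns after 18 out-shuffles.

18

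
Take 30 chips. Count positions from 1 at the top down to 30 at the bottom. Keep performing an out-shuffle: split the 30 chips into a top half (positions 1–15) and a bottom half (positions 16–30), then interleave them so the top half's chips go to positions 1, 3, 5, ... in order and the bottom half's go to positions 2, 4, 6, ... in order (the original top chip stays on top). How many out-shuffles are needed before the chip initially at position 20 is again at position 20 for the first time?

28

Follow position 20 under repeated out-shuffles:
20 → 10 → 19 → 8 → 15 → 29 → 28 → 26 → ... → 20 (length 28)
It first returns after 28 out-shuffles.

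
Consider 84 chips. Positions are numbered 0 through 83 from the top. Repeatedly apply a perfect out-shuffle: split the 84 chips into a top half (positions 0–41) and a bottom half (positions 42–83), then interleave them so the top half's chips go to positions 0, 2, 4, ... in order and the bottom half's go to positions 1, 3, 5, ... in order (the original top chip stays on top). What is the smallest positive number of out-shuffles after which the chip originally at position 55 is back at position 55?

Follow position 55 under repeated out-shuffles:
55 → 27 → 54 → 25 → 50 → 17 → 34 → 68 → ... → 55 (length 82)
It first returns after 82 out-shuffles.

82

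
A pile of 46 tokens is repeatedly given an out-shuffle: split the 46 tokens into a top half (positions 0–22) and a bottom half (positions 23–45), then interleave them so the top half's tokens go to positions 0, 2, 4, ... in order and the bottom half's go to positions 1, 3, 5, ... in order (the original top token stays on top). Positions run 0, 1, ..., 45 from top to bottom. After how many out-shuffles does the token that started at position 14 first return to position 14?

Follow position 14 under repeated out-shuffles:
14 → 28 → 11 → 22 → 44 → 43 → 41 → 37 → 29 → 13 → 26 → 7 → 14
It first returns after 12 out-shuffles.

12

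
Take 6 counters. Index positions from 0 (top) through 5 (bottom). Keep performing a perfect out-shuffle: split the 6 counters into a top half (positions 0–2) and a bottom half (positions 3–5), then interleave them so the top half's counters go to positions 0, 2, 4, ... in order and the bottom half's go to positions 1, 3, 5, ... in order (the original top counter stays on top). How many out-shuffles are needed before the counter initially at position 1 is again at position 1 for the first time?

Follow position 1 under repeated out-shuffles:
1 → 2 → 4 → 3 → 1
It first returns after 4 out-shuffles.

4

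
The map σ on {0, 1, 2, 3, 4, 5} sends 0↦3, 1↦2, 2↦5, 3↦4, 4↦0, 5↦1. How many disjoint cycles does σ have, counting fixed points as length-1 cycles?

2

Cycle decomposition: (0 3 4) (1 2 5).
2 cycles.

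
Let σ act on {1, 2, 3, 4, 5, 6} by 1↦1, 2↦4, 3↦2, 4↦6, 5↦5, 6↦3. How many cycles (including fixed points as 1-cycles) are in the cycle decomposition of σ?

3

Cycle decomposition: (1) (2 4 6 3) (5).
3 cycles.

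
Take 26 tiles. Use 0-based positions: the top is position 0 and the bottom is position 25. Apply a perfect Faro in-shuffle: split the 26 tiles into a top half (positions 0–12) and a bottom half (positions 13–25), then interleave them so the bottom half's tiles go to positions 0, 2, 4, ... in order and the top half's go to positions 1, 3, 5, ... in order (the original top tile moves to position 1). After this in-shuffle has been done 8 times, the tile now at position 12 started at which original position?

0

Work backwards from position 12, undoing one in-shuffle at a time:
12 ← 19 ← 9 ← 4 ← 15 ← 7 ← 3 ← 1 ← 0
So the tile now at position 12 started at position 0.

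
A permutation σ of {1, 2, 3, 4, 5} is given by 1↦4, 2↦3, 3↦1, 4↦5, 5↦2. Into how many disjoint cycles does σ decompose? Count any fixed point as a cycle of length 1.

Cycle decomposition: (1 4 5 2 3).
1 cycle.

1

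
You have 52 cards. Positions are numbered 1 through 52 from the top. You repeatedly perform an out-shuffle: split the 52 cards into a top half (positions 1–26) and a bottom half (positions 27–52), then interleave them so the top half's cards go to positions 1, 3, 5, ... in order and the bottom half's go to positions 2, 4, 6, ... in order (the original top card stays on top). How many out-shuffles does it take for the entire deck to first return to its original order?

8

The out-shuffle permutes the 52 positions with cycle lengths [1, 1, 2, 8, 8, 8, 8, 8, 8].
Every card is home exactly when every cycle has completed a whole number of laps, i.e. after lcm(1, 2, 8) = 8 out-shuffles.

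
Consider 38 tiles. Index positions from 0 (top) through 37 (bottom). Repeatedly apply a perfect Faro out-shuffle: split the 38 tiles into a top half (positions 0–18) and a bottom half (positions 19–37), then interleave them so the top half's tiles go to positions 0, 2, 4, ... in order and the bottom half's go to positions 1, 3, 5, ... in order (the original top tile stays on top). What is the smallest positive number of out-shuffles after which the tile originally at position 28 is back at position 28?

36

Follow position 28 under repeated out-shuffles:
28 → 19 → 1 → 2 → 4 → 8 → 16 → 32 → ... → 28 (length 36)
It first returns after 36 out-shuffles.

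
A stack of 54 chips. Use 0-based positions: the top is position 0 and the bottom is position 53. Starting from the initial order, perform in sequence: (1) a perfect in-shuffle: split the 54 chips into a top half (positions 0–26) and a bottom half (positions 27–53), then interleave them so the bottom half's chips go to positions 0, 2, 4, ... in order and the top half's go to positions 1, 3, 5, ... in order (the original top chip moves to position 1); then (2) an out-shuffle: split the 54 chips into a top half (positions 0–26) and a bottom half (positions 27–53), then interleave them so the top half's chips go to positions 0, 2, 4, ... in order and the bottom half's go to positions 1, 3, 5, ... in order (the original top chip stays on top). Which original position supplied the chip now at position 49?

25

Undo the operations in reverse order, starting from position 49:
  undo op 2 (out-shuffle, from bottom half): 49 ← 51
  undo op 1 (in-shuffle, from top half): 51 ← 25
So the chip at position 49 came from original position 25.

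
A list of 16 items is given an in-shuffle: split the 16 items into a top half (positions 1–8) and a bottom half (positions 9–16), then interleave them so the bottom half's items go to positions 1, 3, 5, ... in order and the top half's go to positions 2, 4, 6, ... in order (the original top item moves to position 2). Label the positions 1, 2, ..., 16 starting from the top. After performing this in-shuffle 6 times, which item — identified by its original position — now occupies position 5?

Work backwards from position 5, undoing one in-shuffle at a time:
5 ← 11 ← 14 ← 7 ← 12 ← 6 ← 3
So the item now at position 5 started at position 3.

3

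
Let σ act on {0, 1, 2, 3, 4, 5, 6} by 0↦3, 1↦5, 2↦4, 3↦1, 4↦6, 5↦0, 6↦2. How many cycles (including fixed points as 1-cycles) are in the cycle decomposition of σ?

Cycle decomposition: (0 3 1 5) (2 4 6).
2 cycles.

2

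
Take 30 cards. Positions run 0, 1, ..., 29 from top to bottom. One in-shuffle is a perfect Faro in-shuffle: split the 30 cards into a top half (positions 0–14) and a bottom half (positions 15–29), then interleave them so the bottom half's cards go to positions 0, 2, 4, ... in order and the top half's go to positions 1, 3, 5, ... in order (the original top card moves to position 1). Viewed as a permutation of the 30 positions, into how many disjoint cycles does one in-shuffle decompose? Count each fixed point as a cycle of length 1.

6

Trace each unvisited position around until it returns:
(0 1 3 7 15) (2 5 11 23 16) (4 9 19 8 17) (6 13 27 24 18) (10 21 12 25 20) (14 29 28 26 22)
6 cycles in total.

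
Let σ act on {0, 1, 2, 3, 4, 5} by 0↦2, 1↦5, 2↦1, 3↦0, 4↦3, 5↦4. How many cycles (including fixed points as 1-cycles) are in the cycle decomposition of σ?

1

Cycle decomposition: (0 2 1 5 4 3).
1 cycle.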